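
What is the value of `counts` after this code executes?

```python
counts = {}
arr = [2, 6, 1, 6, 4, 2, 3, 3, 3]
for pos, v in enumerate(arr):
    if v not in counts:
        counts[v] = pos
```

Let's trace through this code step by step.

Initialize: counts = {}
Initialize: arr = [2, 6, 1, 6, 4, 2, 3, 3, 3]
Entering loop: for pos, v in enumerate(arr):

After execution: counts = {2: 0, 6: 1, 1: 2, 4: 4, 3: 6}
{2: 0, 6: 1, 1: 2, 4: 4, 3: 6}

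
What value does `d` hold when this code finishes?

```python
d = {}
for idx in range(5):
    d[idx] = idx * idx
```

Let's trace through this code step by step.

Initialize: d = {}
Entering loop: for idx in range(5):

After execution: d = {0: 0, 1: 1, 2: 4, 3: 9, 4: 16}
{0: 0, 1: 1, 2: 4, 3: 9, 4: 16}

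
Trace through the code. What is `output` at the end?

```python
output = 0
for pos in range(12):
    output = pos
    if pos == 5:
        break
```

Let's trace through this code step by step.

Initialize: output = 0
Entering loop: for pos in range(12):

After execution: output = 5
5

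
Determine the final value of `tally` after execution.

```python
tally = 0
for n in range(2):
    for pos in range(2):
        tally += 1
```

Let's trace through this code step by step.

Initialize: tally = 0
Entering loop: for n in range(2):

After execution: tally = 4
4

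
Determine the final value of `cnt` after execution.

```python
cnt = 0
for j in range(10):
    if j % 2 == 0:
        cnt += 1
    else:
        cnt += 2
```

Let's trace through this code step by step.

Initialize: cnt = 0
Entering loop: for j in range(10):

After execution: cnt = 15
15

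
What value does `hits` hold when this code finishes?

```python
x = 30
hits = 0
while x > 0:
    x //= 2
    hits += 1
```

Let's trace through this code step by step.

Initialize: x = 30
Initialize: hits = 0
Entering loop: while x > 0:

After execution: hits = 5
5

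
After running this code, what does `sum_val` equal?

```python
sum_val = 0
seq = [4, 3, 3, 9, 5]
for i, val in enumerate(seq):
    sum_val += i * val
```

Let's trace through this code step by step.

Initialize: sum_val = 0
Initialize: seq = [4, 3, 3, 9, 5]
Entering loop: for i, val in enumerate(seq):

After execution: sum_val = 56
56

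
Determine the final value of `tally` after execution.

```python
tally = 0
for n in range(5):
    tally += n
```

Let's trace through this code step by step.

Initialize: tally = 0
Entering loop: for n in range(5):

After execution: tally = 10
10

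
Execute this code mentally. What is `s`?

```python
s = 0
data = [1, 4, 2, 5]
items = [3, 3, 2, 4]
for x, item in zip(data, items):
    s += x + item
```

Let's trace through this code step by step.

Initialize: s = 0
Initialize: data = [1, 4, 2, 5]
Initialize: items = [3, 3, 2, 4]
Entering loop: for x, item in zip(data, items):

After execution: s = 24
24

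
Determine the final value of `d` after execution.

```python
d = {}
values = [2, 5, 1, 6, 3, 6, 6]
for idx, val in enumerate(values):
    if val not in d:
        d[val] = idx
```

Let's trace through this code step by step.

Initialize: d = {}
Initialize: values = [2, 5, 1, 6, 3, 6, 6]
Entering loop: for idx, val in enumerate(values):

After execution: d = {2: 0, 5: 1, 1: 2, 6: 3, 3: 4}
{2: 0, 5: 1, 1: 2, 6: 3, 3: 4}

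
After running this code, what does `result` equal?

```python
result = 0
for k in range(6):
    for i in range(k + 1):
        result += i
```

Let's trace through this code step by step.

Initialize: result = 0
Entering loop: for k in range(6):

After execution: result = 35
35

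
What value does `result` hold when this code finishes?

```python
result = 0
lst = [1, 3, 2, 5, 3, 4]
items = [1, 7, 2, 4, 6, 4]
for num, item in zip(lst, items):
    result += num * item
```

Let's trace through this code step by step.

Initialize: result = 0
Initialize: lst = [1, 3, 2, 5, 3, 4]
Initialize: items = [1, 7, 2, 4, 6, 4]
Entering loop: for num, item in zip(lst, items):

After execution: result = 80
80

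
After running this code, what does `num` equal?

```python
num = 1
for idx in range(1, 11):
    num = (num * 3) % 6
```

Let's trace through this code step by step.

Initialize: num = 1
Entering loop: for idx in range(1, 11):

After execution: num = 3
3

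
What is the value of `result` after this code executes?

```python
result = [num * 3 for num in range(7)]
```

Let's trace through this code step by step.

Initialize: result = [num * 3 for num in range(7)]

After execution: result = [0, 3, 6, 9, 12, 15, 18]
[0, 3, 6, 9, 12, 15, 18]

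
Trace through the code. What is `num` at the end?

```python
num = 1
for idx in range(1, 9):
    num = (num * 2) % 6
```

Let's trace through this code step by step.

Initialize: num = 1
Entering loop: for idx in range(1, 9):

After execution: num = 4
4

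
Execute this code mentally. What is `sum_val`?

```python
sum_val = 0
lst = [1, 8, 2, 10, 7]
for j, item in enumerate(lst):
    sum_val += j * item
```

Let's trace through this code step by step.

Initialize: sum_val = 0
Initialize: lst = [1, 8, 2, 10, 7]
Entering loop: for j, item in enumerate(lst):

After execution: sum_val = 70
70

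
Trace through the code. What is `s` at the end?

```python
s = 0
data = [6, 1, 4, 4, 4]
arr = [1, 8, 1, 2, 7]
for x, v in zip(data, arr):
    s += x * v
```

Let's trace through this code step by step.

Initialize: s = 0
Initialize: data = [6, 1, 4, 4, 4]
Initialize: arr = [1, 8, 1, 2, 7]
Entering loop: for x, v in zip(data, arr):

After execution: s = 54
54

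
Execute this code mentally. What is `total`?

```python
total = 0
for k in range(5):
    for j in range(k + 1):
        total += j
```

Let's trace through this code step by step.

Initialize: total = 0
Entering loop: for k in range(5):

After execution: total = 20
20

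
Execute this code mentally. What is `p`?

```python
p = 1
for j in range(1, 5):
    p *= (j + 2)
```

Let's trace through this code step by step.

Initialize: p = 1
Entering loop: for j in range(1, 5):

After execution: p = 360
360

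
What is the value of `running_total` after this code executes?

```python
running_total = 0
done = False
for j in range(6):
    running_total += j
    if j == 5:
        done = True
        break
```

Let's trace through this code step by step.

Initialize: running_total = 0
Initialize: done = False
Entering loop: for j in range(6):

After execution: running_total = 15
15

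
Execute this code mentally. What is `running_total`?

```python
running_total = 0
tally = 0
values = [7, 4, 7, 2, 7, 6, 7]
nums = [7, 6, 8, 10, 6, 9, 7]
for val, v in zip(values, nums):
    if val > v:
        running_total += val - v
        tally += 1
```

Let's trace through this code step by step.

Initialize: running_total = 0
Initialize: tally = 0
Initialize: values = [7, 4, 7, 2, 7, 6, 7]
Initialize: nums = [7, 6, 8, 10, 6, 9, 7]
Entering loop: for val, v in zip(values, nums):

After execution: running_total = 1
1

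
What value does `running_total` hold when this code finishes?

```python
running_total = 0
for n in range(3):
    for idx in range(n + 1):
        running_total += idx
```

Let's trace through this code step by step.

Initialize: running_total = 0
Entering loop: for n in range(3):

After execution: running_total = 4
4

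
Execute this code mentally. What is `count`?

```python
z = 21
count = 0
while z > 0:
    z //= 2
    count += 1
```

Let's trace through this code step by step.

Initialize: z = 21
Initialize: count = 0
Entering loop: while z > 0:

After execution: count = 5
5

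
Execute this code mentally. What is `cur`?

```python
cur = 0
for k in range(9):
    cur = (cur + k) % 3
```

Let's trace through this code step by step.

Initialize: cur = 0
Entering loop: for k in range(9):

After execution: cur = 0
0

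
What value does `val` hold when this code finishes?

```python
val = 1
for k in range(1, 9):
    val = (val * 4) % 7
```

Let's trace through this code step by step.

Initialize: val = 1
Entering loop: for k in range(1, 9):

After execution: val = 2
2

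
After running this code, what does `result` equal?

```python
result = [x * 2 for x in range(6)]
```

Let's trace through this code step by step.

Initialize: result = [x * 2 for x in range(6)]

After execution: result = [0, 2, 4, 6, 8, 10]
[0, 2, 4, 6, 8, 10]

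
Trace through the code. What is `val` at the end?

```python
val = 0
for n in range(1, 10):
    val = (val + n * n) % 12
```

Let's trace through this code step by step.

Initialize: val = 0
Entering loop: for n in range(1, 10):

After execution: val = 9
9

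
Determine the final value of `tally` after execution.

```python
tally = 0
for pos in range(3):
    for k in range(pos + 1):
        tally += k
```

Let's trace through this code step by step.

Initialize: tally = 0
Entering loop: for pos in range(3):

After execution: tally = 4
4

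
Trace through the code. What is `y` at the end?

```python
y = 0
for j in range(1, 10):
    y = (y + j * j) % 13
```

Let's trace through this code step by step.

Initialize: y = 0
Entering loop: for j in range(1, 10):

After execution: y = 12
12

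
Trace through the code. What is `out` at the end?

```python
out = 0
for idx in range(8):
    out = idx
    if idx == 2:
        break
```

Let's trace through this code step by step.

Initialize: out = 0
Entering loop: for idx in range(8):

After execution: out = 2
2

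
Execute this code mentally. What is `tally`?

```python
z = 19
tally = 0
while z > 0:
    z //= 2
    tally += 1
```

Let's trace through this code step by step.

Initialize: z = 19
Initialize: tally = 0
Entering loop: while z > 0:

After execution: tally = 5
5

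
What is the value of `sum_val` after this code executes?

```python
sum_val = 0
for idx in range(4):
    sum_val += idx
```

Let's trace through this code step by step.

Initialize: sum_val = 0
Entering loop: for idx in range(4):

After execution: sum_val = 6
6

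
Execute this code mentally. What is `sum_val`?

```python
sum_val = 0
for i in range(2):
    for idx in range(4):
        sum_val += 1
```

Let's trace through this code step by step.

Initialize: sum_val = 0
Entering loop: for i in range(2):

After execution: sum_val = 8
8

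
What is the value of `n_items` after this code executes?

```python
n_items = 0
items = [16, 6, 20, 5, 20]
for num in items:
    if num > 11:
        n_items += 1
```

Let's trace through this code step by step.

Initialize: n_items = 0
Initialize: items = [16, 6, 20, 5, 20]
Entering loop: for num in items:

After execution: n_items = 3
3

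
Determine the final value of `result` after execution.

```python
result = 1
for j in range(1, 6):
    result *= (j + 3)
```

Let's trace through this code step by step.

Initialize: result = 1
Entering loop: for j in range(1, 6):

After execution: result = 6720
6720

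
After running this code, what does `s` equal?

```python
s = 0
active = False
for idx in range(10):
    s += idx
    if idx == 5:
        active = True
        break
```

Let's trace through this code step by step.

Initialize: s = 0
Initialize: active = False
Entering loop: for idx in range(10):

After execution: s = 15
15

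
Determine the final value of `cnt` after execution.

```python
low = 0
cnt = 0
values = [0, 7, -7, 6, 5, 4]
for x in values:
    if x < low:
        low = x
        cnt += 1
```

Let's trace through this code step by step.

Initialize: low = 0
Initialize: cnt = 0
Initialize: values = [0, 7, -7, 6, 5, 4]
Entering loop: for x in values:

After execution: cnt = 1
1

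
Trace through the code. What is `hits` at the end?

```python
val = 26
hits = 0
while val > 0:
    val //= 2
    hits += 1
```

Let's trace through this code step by step.

Initialize: val = 26
Initialize: hits = 0
Entering loop: while val > 0:

After execution: hits = 5
5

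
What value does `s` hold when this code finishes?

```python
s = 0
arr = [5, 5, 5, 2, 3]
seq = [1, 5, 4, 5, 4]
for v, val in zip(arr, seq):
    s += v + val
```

Let's trace through this code step by step.

Initialize: s = 0
Initialize: arr = [5, 5, 5, 2, 3]
Initialize: seq = [1, 5, 4, 5, 4]
Entering loop: for v, val in zip(arr, seq):

After execution: s = 39
39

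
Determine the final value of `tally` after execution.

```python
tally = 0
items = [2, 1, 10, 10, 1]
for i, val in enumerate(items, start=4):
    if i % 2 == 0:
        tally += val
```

Let's trace through this code step by step.

Initialize: tally = 0
Initialize: items = [2, 1, 10, 10, 1]
Entering loop: for i, val in enumerate(items, start=4):

After execution: tally = 13
13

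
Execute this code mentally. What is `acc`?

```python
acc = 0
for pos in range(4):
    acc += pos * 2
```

Let's trace through this code step by step.

Initialize: acc = 0
Entering loop: for pos in range(4):

After execution: acc = 12
12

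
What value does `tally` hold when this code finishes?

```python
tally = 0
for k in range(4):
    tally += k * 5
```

Let's trace through this code step by step.

Initialize: tally = 0
Entering loop: for k in range(4):

After execution: tally = 30
30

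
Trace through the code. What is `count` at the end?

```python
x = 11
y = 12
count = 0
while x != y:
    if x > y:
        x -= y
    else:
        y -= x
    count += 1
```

Let's trace through this code step by step.

Initialize: x = 11
Initialize: y = 12
Initialize: count = 0
Entering loop: while x != y:

After execution: count = 11
11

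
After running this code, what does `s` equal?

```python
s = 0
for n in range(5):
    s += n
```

Let's trace through this code step by step.

Initialize: s = 0
Entering loop: for n in range(5):

After execution: s = 10
10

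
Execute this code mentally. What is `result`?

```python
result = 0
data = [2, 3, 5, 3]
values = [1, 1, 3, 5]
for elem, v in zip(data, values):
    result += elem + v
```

Let's trace through this code step by step.

Initialize: result = 0
Initialize: data = [2, 3, 5, 3]
Initialize: values = [1, 1, 3, 5]
Entering loop: for elem, v in zip(data, values):

After execution: result = 23
23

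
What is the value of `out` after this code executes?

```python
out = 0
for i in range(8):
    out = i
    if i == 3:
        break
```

Let's trace through this code step by step.

Initialize: out = 0
Entering loop: for i in range(8):

After execution: out = 3
3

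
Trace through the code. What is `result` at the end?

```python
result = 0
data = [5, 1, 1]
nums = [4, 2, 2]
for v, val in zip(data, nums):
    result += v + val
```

Let's trace through this code step by step.

Initialize: result = 0
Initialize: data = [5, 1, 1]
Initialize: nums = [4, 2, 2]
Entering loop: for v, val in zip(data, nums):

After execution: result = 15
15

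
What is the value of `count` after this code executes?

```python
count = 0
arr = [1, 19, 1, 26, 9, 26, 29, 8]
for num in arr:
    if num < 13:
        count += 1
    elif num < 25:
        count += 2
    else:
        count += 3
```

Let's trace through this code step by step.

Initialize: count = 0
Initialize: arr = [1, 19, 1, 26, 9, 26, 29, 8]
Entering loop: for num in arr:

After execution: count = 15
15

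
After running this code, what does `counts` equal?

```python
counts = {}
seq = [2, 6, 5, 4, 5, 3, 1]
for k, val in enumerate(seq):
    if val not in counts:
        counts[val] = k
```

Let's trace through this code step by step.

Initialize: counts = {}
Initialize: seq = [2, 6, 5, 4, 5, 3, 1]
Entering loop: for k, val in enumerate(seq):

After execution: counts = {2: 0, 6: 1, 5: 2, 4: 3, 3: 5, 1: 6}
{2: 0, 6: 1, 5: 2, 4: 3, 3: 5, 1: 6}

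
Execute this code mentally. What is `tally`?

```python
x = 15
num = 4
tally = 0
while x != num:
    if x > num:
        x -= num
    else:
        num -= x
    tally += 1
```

Let's trace through this code step by step.

Initialize: x = 15
Initialize: num = 4
Initialize: tally = 0
Entering loop: while x != num:

After execution: tally = 6
6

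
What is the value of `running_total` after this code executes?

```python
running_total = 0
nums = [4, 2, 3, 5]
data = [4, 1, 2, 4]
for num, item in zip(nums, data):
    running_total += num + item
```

Let's trace through this code step by step.

Initialize: running_total = 0
Initialize: nums = [4, 2, 3, 5]
Initialize: data = [4, 1, 2, 4]
Entering loop: for num, item in zip(nums, data):

After execution: running_total = 25
25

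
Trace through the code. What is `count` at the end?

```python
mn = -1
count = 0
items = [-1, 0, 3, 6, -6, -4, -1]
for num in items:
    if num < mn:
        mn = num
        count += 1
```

Let's trace through this code step by step.

Initialize: mn = -1
Initialize: count = 0
Initialize: items = [-1, 0, 3, 6, -6, -4, -1]
Entering loop: for num in items:

After execution: count = 1
1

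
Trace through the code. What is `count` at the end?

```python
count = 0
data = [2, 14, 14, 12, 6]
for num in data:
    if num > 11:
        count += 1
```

Let's trace through this code step by step.

Initialize: count = 0
Initialize: data = [2, 14, 14, 12, 6]
Entering loop: for num in data:

After execution: count = 3
3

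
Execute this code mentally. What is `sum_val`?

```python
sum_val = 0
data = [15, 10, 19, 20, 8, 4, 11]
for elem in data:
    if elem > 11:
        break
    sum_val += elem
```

Let's trace through this code step by step.

Initialize: sum_val = 0
Initialize: data = [15, 10, 19, 20, 8, 4, 11]
Entering loop: for elem in data:

After execution: sum_val = 0
0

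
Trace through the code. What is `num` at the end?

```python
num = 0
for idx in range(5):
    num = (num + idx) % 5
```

Let's trace through this code step by step.

Initialize: num = 0
Entering loop: for idx in range(5):

After execution: num = 0
0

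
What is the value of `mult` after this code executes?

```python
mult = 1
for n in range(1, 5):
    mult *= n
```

Let's trace through this code step by step.

Initialize: mult = 1
Entering loop: for n in range(1, 5):

After execution: mult = 24
24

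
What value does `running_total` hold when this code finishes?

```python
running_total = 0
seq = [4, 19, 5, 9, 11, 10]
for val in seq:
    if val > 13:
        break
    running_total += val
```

Let's trace through this code step by step.

Initialize: running_total = 0
Initialize: seq = [4, 19, 5, 9, 11, 10]
Entering loop: for val in seq:

After execution: running_total = 4
4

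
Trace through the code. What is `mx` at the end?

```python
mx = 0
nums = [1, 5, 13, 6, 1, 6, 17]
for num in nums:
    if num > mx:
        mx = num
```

Let's trace through this code step by step.

Initialize: mx = 0
Initialize: nums = [1, 5, 13, 6, 1, 6, 17]
Entering loop: for num in nums:

After execution: mx = 17
17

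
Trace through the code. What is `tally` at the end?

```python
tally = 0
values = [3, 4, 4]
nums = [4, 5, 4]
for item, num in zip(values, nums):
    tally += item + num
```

Let's trace through this code step by step.

Initialize: tally = 0
Initialize: values = [3, 4, 4]
Initialize: nums = [4, 5, 4]
Entering loop: for item, num in zip(values, nums):

After execution: tally = 24
24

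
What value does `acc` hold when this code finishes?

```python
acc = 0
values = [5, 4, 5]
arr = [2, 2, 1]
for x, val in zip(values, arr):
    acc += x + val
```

Let's trace through this code step by step.

Initialize: acc = 0
Initialize: values = [5, 4, 5]
Initialize: arr = [2, 2, 1]
Entering loop: for x, val in zip(values, arr):

After execution: acc = 19
19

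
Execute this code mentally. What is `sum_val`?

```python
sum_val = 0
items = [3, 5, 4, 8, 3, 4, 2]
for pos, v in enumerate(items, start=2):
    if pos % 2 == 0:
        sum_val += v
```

Let's trace through this code step by step.

Initialize: sum_val = 0
Initialize: items = [3, 5, 4, 8, 3, 4, 2]
Entering loop: for pos, v in enumerate(items, start=2):

After execution: sum_val = 12
12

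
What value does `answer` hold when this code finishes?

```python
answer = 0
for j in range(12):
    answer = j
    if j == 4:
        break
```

Let's trace through this code step by step.

Initialize: answer = 0
Entering loop: for j in range(12):

After execution: answer = 4
4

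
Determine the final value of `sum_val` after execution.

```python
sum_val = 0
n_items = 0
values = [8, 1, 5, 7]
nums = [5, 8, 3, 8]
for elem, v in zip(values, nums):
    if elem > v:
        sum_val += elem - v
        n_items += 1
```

Let's trace through this code step by step.

Initialize: sum_val = 0
Initialize: n_items = 0
Initialize: values = [8, 1, 5, 7]
Initialize: nums = [5, 8, 3, 8]
Entering loop: for elem, v in zip(values, nums):

After execution: sum_val = 5
5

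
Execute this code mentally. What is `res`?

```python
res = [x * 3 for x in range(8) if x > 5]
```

Let's trace through this code step by step.

Initialize: res = [x * 3 for x in range(8) if x > 5]

After execution: res = [18, 21]
[18, 21]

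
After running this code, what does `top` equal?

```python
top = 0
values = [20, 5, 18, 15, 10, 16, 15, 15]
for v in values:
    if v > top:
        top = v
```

Let's trace through this code step by step.

Initialize: top = 0
Initialize: values = [20, 5, 18, 15, 10, 16, 15, 15]
Entering loop: for v in values:

After execution: top = 20
20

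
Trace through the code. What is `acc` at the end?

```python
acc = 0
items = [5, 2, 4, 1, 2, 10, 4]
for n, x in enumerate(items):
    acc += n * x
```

Let's trace through this code step by step.

Initialize: acc = 0
Initialize: items = [5, 2, 4, 1, 2, 10, 4]
Entering loop: for n, x in enumerate(items):

After execution: acc = 95
95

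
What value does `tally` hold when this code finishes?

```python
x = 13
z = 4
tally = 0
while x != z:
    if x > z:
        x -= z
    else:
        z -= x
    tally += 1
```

Let's trace through this code step by step.

Initialize: x = 13
Initialize: z = 4
Initialize: tally = 0
Entering loop: while x != z:

After execution: tally = 6
6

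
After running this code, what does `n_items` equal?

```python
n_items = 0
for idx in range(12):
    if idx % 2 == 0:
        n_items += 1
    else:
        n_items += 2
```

Let's trace through this code step by step.

Initialize: n_items = 0
Entering loop: for idx in range(12):

After execution: n_items = 18
18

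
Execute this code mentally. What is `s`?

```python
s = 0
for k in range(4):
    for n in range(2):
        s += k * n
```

Let's trace through this code step by step.

Initialize: s = 0
Entering loop: for k in range(4):

After execution: s = 6
6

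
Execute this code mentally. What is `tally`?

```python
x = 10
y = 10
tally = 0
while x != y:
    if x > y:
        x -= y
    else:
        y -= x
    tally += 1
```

Let's trace through this code step by step.

Initialize: x = 10
Initialize: y = 10
Initialize: tally = 0
Entering loop: while x != y:

After execution: tally = 0
0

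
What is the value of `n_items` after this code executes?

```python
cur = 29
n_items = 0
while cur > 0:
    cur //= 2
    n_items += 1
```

Let's trace through this code step by step.

Initialize: cur = 29
Initialize: n_items = 0
Entering loop: while cur > 0:

After execution: n_items = 5
5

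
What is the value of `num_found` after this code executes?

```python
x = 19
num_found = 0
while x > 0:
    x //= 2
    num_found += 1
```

Let's trace through this code step by step.

Initialize: x = 19
Initialize: num_found = 0
Entering loop: while x > 0:

After execution: num_found = 5
5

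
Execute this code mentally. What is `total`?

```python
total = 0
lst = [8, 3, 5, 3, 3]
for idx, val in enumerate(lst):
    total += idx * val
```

Let's trace through this code step by step.

Initialize: total = 0
Initialize: lst = [8, 3, 5, 3, 3]
Entering loop: for idx, val in enumerate(lst):

After execution: total = 34
34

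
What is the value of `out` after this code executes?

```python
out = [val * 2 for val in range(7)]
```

Let's trace through this code step by step.

Initialize: out = [val * 2 for val in range(7)]

After execution: out = [0, 2, 4, 6, 8, 10, 12]
[0, 2, 4, 6, 8, 10, 12]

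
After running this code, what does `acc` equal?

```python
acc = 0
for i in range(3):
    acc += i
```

Let's trace through this code step by step.

Initialize: acc = 0
Entering loop: for i in range(3):

After execution: acc = 3
3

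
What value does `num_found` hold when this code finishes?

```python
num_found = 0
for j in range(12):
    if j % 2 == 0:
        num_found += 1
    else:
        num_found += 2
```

Let's trace through this code step by step.

Initialize: num_found = 0
Entering loop: for j in range(12):

After execution: num_found = 18
18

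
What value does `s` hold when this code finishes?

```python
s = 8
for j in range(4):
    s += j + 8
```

Let's trace through this code step by step.

Initialize: s = 8
Entering loop: for j in range(4):

After execution: s = 46
46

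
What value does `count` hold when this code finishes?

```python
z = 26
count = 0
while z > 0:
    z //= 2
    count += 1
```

Let's trace through this code step by step.

Initialize: z = 26
Initialize: count = 0
Entering loop: while z > 0:

After execution: count = 5
5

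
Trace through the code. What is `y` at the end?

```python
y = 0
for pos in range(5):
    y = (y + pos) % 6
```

Let's trace through this code step by step.

Initialize: y = 0
Entering loop: for pos in range(5):

After execution: y = 4
4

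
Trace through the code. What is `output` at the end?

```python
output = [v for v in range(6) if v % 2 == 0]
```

Let's trace through this code step by step.

Initialize: output = [v for v in range(6) if v % 2 == 0]

After execution: output = [0, 2, 4]
[0, 2, 4]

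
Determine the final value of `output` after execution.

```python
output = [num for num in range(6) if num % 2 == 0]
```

Let's trace through this code step by step.

Initialize: output = [num for num in range(6) if num % 2 == 0]

After execution: output = [0, 2, 4]
[0, 2, 4]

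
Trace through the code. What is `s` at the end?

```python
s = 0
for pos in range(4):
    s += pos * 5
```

Let's trace through this code step by step.

Initialize: s = 0
Entering loop: for pos in range(4):

After execution: s = 30
30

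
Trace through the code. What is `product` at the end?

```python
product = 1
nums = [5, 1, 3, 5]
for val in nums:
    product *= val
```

Let's trace through this code step by step.

Initialize: product = 1
Initialize: nums = [5, 1, 3, 5]
Entering loop: for val in nums:

After execution: product = 75
75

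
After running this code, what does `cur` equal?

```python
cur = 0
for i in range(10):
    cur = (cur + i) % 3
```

Let's trace through this code step by step.

Initialize: cur = 0
Entering loop: for i in range(10):

After execution: cur = 0
0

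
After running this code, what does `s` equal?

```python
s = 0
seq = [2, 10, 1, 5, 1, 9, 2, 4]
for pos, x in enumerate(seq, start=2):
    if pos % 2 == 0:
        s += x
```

Let's trace through this code step by step.

Initialize: s = 0
Initialize: seq = [2, 10, 1, 5, 1, 9, 2, 4]
Entering loop: for pos, x in enumerate(seq, start=2):

After execution: s = 6
6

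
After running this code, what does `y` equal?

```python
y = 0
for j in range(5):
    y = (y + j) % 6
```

Let's trace through this code step by step.

Initialize: y = 0
Entering loop: for j in range(5):

After execution: y = 4
4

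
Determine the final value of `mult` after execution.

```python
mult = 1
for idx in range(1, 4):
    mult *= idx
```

Let's trace through this code step by step.

Initialize: mult = 1
Entering loop: for idx in range(1, 4):

After execution: mult = 6
6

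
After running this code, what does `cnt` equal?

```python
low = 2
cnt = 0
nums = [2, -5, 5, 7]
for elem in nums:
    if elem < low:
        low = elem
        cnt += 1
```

Let's trace through this code step by step.

Initialize: low = 2
Initialize: cnt = 0
Initialize: nums = [2, -5, 5, 7]
Entering loop: for elem in nums:

After execution: cnt = 1
1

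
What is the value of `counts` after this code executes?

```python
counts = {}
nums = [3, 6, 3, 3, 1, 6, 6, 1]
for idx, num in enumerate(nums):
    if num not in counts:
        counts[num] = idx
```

Let's trace through this code step by step.

Initialize: counts = {}
Initialize: nums = [3, 6, 3, 3, 1, 6, 6, 1]
Entering loop: for idx, num in enumerate(nums):

After execution: counts = {3: 0, 6: 1, 1: 4}
{3: 0, 6: 1, 1: 4}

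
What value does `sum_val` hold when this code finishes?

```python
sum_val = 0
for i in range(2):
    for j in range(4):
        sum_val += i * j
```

Let's trace through this code step by step.

Initialize: sum_val = 0
Entering loop: for i in range(2):

After execution: sum_val = 6
6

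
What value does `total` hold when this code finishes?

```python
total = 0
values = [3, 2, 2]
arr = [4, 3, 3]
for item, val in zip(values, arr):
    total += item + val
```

Let's trace through this code step by step.

Initialize: total = 0
Initialize: values = [3, 2, 2]
Initialize: arr = [4, 3, 3]
Entering loop: for item, val in zip(values, arr):

After execution: total = 17
17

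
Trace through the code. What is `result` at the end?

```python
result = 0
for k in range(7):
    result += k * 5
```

Let's trace through this code step by step.

Initialize: result = 0
Entering loop: for k in range(7):

After execution: result = 105
105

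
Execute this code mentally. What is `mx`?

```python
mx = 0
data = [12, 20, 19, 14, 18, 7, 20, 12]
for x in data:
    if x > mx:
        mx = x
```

Let's trace through this code step by step.

Initialize: mx = 0
Initialize: data = [12, 20, 19, 14, 18, 7, 20, 12]
Entering loop: for x in data:

After execution: mx = 20
20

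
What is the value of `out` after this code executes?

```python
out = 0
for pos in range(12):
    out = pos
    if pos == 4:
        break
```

Let's trace through this code step by step.

Initialize: out = 0
Entering loop: for pos in range(12):

After execution: out = 4
4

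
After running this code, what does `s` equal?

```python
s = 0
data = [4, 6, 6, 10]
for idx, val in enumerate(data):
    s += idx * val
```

Let's trace through this code step by step.

Initialize: s = 0
Initialize: data = [4, 6, 6, 10]
Entering loop: for idx, val in enumerate(data):

After execution: s = 48
48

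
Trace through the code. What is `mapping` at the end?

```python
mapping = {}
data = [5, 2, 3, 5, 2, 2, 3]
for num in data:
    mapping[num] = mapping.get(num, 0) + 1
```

Let's trace through this code step by step.

Initialize: mapping = {}
Initialize: data = [5, 2, 3, 5, 2, 2, 3]
Entering loop: for num in data:

After execution: mapping = {5: 2, 2: 3, 3: 2}
{5: 2, 2: 3, 3: 2}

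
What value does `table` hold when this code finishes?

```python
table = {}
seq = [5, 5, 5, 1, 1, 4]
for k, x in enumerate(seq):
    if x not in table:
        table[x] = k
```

Let's trace through this code step by step.

Initialize: table = {}
Initialize: seq = [5, 5, 5, 1, 1, 4]
Entering loop: for k, x in enumerate(seq):

After execution: table = {5: 0, 1: 3, 4: 5}
{5: 0, 1: 3, 4: 5}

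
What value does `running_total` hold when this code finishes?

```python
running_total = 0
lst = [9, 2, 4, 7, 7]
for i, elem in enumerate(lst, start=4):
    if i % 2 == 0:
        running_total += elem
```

Let's trace through this code step by step.

Initialize: running_total = 0
Initialize: lst = [9, 2, 4, 7, 7]
Entering loop: for i, elem in enumerate(lst, start=4):

After execution: running_total = 20
20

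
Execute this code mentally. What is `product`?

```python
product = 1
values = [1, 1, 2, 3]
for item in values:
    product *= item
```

Let's trace through this code step by step.

Initialize: product = 1
Initialize: values = [1, 1, 2, 3]
Entering loop: for item in values:

After execution: product = 6
6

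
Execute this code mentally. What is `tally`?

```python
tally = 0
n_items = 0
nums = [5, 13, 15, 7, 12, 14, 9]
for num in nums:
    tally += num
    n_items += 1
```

Let's trace through this code step by step.

Initialize: tally = 0
Initialize: n_items = 0
Initialize: nums = [5, 13, 15, 7, 12, 14, 9]
Entering loop: for num in nums:

After execution: tally = 75
75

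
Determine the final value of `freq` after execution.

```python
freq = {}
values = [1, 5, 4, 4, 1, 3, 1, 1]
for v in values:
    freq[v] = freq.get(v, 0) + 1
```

Let's trace through this code step by step.

Initialize: freq = {}
Initialize: values = [1, 5, 4, 4, 1, 3, 1, 1]
Entering loop: for v in values:

After execution: freq = {1: 4, 5: 1, 4: 2, 3: 1}
{1: 4, 5: 1, 4: 2, 3: 1}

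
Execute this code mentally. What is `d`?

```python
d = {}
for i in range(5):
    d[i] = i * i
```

Let's trace through this code step by step.

Initialize: d = {}
Entering loop: for i in range(5):

After execution: d = {0: 0, 1: 1, 2: 4, 3: 9, 4: 16}
{0: 0, 1: 1, 2: 4, 3: 9, 4: 16}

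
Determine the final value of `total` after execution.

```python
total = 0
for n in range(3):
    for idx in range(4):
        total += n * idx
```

Let's trace through this code step by step.

Initialize: total = 0
Entering loop: for n in range(3):

After execution: total = 18
18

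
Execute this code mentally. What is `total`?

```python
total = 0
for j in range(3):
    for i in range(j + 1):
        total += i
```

Let's trace through this code step by step.

Initialize: total = 0
Entering loop: for j in range(3):

After execution: total = 4
4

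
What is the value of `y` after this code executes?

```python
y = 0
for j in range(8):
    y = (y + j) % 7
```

Let's trace through this code step by step.

Initialize: y = 0
Entering loop: for j in range(8):

After execution: y = 0
0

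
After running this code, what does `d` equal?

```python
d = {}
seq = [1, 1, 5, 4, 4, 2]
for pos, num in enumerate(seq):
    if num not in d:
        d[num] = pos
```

Let's trace through this code step by step.

Initialize: d = {}
Initialize: seq = [1, 1, 5, 4, 4, 2]
Entering loop: for pos, num in enumerate(seq):

After execution: d = {1: 0, 5: 2, 4: 3, 2: 5}
{1: 0, 5: 2, 4: 3, 2: 5}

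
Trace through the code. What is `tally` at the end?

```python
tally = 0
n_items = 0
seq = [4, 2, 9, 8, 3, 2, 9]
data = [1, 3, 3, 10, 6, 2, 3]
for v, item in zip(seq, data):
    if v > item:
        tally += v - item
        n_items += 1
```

Let's trace through this code step by step.

Initialize: tally = 0
Initialize: n_items = 0
Initialize: seq = [4, 2, 9, 8, 3, 2, 9]
Initialize: data = [1, 3, 3, 10, 6, 2, 3]
Entering loop: for v, item in zip(seq, data):

After execution: tally = 15
15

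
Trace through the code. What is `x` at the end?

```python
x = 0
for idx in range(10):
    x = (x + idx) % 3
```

Let's trace through this code step by step.

Initialize: x = 0
Entering loop: for idx in range(10):

After execution: x = 0
0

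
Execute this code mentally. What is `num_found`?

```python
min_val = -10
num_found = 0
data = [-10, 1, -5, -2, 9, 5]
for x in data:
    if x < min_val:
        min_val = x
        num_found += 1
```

Let's trace through this code step by step.

Initialize: min_val = -10
Initialize: num_found = 0
Initialize: data = [-10, 1, -5, -2, 9, 5]
Entering loop: for x in data:

After execution: num_found = 0
0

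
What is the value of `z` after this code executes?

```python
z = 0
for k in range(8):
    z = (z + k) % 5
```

Let's trace through this code step by step.

Initialize: z = 0
Entering loop: for k in range(8):

After execution: z = 3
3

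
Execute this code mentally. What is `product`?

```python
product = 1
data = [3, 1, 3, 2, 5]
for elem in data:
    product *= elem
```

Let's trace through this code step by step.

Initialize: product = 1
Initialize: data = [3, 1, 3, 2, 5]
Entering loop: for elem in data:

After execution: product = 90
90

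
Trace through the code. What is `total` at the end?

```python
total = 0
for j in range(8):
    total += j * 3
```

Let's trace through this code step by step.

Initialize: total = 0
Entering loop: for j in range(8):

After execution: total = 84
84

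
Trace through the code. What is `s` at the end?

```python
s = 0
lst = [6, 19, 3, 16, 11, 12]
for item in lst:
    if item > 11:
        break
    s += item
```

Let's trace through this code step by step.

Initialize: s = 0
Initialize: lst = [6, 19, 3, 16, 11, 12]
Entering loop: for item in lst:

After execution: s = 6
6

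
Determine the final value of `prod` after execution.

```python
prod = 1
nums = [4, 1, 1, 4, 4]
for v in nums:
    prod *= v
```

Let's trace through this code step by step.

Initialize: prod = 1
Initialize: nums = [4, 1, 1, 4, 4]
Entering loop: for v in nums:

After execution: prod = 64
64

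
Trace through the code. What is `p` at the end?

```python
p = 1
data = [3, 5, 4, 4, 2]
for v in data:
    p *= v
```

Let's trace through this code step by step.

Initialize: p = 1
Initialize: data = [3, 5, 4, 4, 2]
Entering loop: for v in data:

After execution: p = 480
480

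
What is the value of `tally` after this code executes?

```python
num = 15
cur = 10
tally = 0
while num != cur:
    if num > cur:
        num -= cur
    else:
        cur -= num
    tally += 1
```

Let's trace through this code step by step.

Initialize: num = 15
Initialize: cur = 10
Initialize: tally = 0
Entering loop: while num != cur:

After execution: tally = 2
2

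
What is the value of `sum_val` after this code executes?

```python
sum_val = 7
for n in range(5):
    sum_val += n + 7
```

Let's trace through this code step by step.

Initialize: sum_val = 7
Entering loop: for n in range(5):

After execution: sum_val = 52
52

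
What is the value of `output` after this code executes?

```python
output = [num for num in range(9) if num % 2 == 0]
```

Let's trace through this code step by step.

Initialize: output = [num for num in range(9) if num % 2 == 0]

After execution: output = [0, 2, 4, 6, 8]
[0, 2, 4, 6, 8]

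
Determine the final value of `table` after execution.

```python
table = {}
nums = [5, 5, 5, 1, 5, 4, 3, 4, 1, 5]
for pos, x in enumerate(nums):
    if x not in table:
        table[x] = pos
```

Let's trace through this code step by step.

Initialize: table = {}
Initialize: nums = [5, 5, 5, 1, 5, 4, 3, 4, 1, 5]
Entering loop: for pos, x in enumerate(nums):

After execution: table = {5: 0, 1: 3, 4: 5, 3: 6}
{5: 0, 1: 3, 4: 5, 3: 6}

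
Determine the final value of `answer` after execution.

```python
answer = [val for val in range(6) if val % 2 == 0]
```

Let's trace through this code step by step.

Initialize: answer = [val for val in range(6) if val % 2 == 0]

After execution: answer = [0, 2, 4]
[0, 2, 4]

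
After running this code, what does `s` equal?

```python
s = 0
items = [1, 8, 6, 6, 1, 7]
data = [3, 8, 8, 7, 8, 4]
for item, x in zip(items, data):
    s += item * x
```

Let's trace through this code step by step.

Initialize: s = 0
Initialize: items = [1, 8, 6, 6, 1, 7]
Initialize: data = [3, 8, 8, 7, 8, 4]
Entering loop: for item, x in zip(items, data):

After execution: s = 193
193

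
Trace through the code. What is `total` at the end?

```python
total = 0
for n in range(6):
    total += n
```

Let's trace through this code step by step.

Initialize: total = 0
Entering loop: for n in range(6):

After execution: total = 15
15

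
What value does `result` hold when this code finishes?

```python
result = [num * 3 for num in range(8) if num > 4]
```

Let's trace through this code step by step.

Initialize: result = [num * 3 for num in range(8) if num > 4]

After execution: result = [15, 18, 21]
[15, 18, 21]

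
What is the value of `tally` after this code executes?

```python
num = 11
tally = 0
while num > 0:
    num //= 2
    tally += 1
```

Let's trace through this code step by step.

Initialize: num = 11
Initialize: tally = 0
Entering loop: while num > 0:

After execution: tally = 4
4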